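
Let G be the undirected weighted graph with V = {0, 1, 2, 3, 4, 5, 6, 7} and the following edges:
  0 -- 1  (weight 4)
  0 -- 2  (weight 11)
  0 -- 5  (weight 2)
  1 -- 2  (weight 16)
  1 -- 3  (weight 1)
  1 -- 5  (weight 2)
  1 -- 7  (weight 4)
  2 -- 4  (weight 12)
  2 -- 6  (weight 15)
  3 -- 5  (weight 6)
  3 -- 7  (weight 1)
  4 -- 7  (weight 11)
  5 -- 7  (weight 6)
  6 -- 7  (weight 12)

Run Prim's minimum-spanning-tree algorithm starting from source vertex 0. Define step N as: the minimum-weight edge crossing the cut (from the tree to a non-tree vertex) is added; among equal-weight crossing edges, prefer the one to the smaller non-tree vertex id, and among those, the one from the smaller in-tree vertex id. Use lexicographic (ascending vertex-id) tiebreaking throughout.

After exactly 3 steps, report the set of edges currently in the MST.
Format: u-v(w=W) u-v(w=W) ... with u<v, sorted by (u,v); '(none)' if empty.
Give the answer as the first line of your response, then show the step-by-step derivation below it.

0-5(w=2) 1-3(w=1) 1-5(w=2)

step 1: add edge 0-5 (w=2); MST = {0-5(w=2)}
step 2: add edge 1-5 (w=2); MST = {0-5(w=2) 1-5(w=2)}
step 3: add edge 1-3 (w=1); MST = {0-5(w=2) 1-3(w=1) 1-5(w=2)}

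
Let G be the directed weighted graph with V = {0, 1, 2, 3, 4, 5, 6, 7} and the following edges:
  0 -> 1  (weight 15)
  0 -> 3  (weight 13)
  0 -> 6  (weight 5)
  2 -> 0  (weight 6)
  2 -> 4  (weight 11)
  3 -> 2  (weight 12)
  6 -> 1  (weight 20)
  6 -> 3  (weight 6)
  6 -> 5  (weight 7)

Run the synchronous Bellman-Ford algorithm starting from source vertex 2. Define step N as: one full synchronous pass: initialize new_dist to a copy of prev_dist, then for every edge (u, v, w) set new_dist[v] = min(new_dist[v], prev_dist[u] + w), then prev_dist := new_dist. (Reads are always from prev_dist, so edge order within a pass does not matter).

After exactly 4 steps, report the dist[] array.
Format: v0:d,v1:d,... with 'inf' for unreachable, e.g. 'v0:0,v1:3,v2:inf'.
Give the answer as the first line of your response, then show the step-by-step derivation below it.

v0:6,v1:21,v2:0,v3:17,v4:11,v5:18,v6:11,v7:inf

step 1: dist = v0:6,v1:inf,v2:0,v3:inf,v4:11,v5:inf,v6:inf,v7:inf
step 2: dist = v0:6,v1:21,v2:0,v3:19,v4:11,v5:inf,v6:11,v7:inf
step 3: dist = v0:6,v1:21,v2:0,v3:17,v4:11,v5:18,v6:11,v7:inf
step 4: dist = v0:6,v1:21,v2:0,v3:17,v4:11,v5:18,v6:11,v7:inf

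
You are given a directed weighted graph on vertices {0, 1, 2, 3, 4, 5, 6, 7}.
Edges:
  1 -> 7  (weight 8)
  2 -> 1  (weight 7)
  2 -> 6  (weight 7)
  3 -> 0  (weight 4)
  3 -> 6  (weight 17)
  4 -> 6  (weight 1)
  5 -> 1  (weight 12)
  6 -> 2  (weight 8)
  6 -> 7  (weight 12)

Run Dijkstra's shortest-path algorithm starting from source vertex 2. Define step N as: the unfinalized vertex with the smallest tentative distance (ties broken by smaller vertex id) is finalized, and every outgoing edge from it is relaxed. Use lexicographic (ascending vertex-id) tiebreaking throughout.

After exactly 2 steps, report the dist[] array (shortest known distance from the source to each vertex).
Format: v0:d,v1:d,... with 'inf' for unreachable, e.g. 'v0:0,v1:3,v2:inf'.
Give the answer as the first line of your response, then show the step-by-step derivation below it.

v0:inf,v1:7,v2:0,v3:inf,v4:inf,v5:inf,v6:7,v7:15

step 1: dist = v0:inf,v1:7,v2:0,v3:inf,v4:inf,v5:inf,v6:7,v7:inf
step 2: dist = v0:inf,v1:7,v2:0,v3:inf,v4:inf,v5:inf,v6:7,v7:15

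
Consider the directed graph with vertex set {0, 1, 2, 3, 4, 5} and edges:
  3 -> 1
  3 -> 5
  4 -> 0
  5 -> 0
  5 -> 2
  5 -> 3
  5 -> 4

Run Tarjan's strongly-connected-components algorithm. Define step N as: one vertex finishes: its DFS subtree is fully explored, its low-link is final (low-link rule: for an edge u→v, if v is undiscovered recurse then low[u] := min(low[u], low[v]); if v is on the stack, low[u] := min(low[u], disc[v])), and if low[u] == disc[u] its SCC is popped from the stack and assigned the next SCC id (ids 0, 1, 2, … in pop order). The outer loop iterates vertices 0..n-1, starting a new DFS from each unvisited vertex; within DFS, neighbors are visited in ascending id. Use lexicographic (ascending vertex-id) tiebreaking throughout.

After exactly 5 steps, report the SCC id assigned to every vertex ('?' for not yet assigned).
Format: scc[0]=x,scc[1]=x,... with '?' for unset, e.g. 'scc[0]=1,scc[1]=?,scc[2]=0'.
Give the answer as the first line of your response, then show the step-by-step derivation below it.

scc[0]=0,scc[1]=1,scc[2]=2,scc[3]=?,scc[4]=3,scc[5]=?

step 1: low=(low[0]=0,low[1]=?,low[2]=?,low[3]=?,low[4]=?,low[5]=?); scc=(scc[0]=0,scc[1]=?,scc[2]=?,scc[3]=?,scc[4]=?,scc[5]=?)
step 2: low=(low[0]=0,low[1]=1,low[2]=?,low[3]=?,low[4]=?,low[5]=?); scc=(scc[0]=0,scc[1]=1,scc[2]=?,scc[3]=?,scc[4]=?,scc[5]=?)
step 3: low=(low[0]=0,low[1]=1,low[2]=2,low[3]=?,low[4]=?,low[5]=?); scc=(scc[0]=0,scc[1]=1,scc[2]=2,scc[3]=?,scc[4]=?,scc[5]=?)
step 4: low=(low[0]=0,low[1]=1,low[2]=2,low[3]=3,low[4]=5,low[5]=3); scc=(scc[0]=0,scc[1]=1,scc[2]=2,scc[3]=?,scc[4]=3,scc[5]=?)
step 5: low=(low[0]=0,low[1]=1,low[2]=2,low[3]=3,low[4]=5,low[5]=3); scc=(scc[0]=0,scc[1]=1,scc[2]=2,scc[3]=?,scc[4]=3,scc[5]=?)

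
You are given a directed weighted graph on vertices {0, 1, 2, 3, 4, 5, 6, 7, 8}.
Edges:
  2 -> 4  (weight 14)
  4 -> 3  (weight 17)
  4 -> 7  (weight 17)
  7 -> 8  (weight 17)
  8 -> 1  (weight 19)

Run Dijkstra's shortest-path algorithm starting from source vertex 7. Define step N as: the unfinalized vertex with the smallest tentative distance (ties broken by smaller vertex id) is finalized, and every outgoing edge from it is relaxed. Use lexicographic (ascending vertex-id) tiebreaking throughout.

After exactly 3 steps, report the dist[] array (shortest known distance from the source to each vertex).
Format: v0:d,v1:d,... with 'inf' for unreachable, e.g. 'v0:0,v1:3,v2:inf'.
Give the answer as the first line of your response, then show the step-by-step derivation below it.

v0:inf,v1:36,v2:inf,v3:inf,v4:inf,v5:inf,v6:inf,v7:0,v8:17

step 1: dist = v0:inf,v1:inf,v2:inf,v3:inf,v4:inf,v5:inf,v6:inf,v7:0,v8:17
step 2: dist = v0:inf,v1:36,v2:inf,v3:inf,v4:inf,v5:inf,v6:inf,v7:0,v8:17
step 3: dist = v0:inf,v1:36,v2:inf,v3:inf,v4:inf,v5:inf,v6:inf,v7:0,v8:17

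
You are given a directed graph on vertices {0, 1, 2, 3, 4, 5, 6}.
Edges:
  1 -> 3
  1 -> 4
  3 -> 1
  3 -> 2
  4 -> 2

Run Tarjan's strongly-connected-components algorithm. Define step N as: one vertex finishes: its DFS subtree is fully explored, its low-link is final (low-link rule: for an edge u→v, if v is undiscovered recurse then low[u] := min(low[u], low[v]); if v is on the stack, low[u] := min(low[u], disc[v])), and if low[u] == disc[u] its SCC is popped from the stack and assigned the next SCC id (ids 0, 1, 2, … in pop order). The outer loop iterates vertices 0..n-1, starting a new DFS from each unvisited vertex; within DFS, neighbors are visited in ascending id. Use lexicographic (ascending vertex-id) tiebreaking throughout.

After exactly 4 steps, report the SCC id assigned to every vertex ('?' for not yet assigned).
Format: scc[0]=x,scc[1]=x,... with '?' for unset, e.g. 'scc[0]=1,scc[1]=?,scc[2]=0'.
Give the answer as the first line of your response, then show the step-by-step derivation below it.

scc[0]=0,scc[1]=?,scc[2]=1,scc[3]=?,scc[4]=2,scc[5]=?,scc[6]=?

step 1: low=(low[0]=0,low[1]=?,low[2]=?,low[3]=?,low[4]=?,low[5]=?,low[6]=?); scc=(scc[0]=0,scc[1]=?,scc[2]=?,scc[3]=?,scc[4]=?,scc[5]=?,scc[6]=?)
step 2: low=(low[0]=0,low[1]=1,low[2]=3,low[3]=1,low[4]=?,low[5]=?,low[6]=?); scc=(scc[0]=0,scc[1]=?,scc[2]=1,scc[3]=?,scc[4]=?,scc[5]=?,scc[6]=?)
step 3: low=(low[0]=0,low[1]=1,low[2]=3,low[3]=1,low[4]=?,low[5]=?,low[6]=?); scc=(scc[0]=0,scc[1]=?,scc[2]=1,scc[3]=?,scc[4]=?,scc[5]=?,scc[6]=?)
step 4: low=(low[0]=0,low[1]=1,low[2]=3,low[3]=1,low[4]=4,low[5]=?,low[6]=?); scc=(scc[0]=0,scc[1]=?,scc[2]=1,scc[3]=?,scc[4]=2,scc[5]=?,scc[6]=?)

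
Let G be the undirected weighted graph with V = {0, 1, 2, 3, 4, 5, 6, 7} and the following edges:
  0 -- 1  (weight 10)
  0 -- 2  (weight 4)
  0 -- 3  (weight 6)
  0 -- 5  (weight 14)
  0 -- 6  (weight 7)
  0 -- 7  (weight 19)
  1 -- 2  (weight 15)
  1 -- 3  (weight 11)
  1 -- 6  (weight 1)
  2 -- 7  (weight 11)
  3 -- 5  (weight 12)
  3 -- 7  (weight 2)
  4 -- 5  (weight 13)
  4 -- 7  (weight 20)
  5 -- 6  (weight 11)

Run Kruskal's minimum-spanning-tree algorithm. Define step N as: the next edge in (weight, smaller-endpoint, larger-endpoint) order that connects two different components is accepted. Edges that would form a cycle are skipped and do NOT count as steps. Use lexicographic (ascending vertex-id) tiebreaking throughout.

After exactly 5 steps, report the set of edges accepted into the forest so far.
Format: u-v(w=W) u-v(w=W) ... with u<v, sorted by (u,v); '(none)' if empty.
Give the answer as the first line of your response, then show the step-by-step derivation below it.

0-2(w=4) 0-3(w=6) 0-6(w=7) 1-6(w=1) 3-7(w=2)

step 1: add edge 1-6 (w=1); MST = {1-6(w=1)}
step 2: add edge 3-7 (w=2); MST = {1-6(w=1) 3-7(w=2)}
step 3: add edge 0-2 (w=4); MST = {0-2(w=4) 1-6(w=1) 3-7(w=2)}
step 4: add edge 0-3 (w=6); MST = {0-2(w=4) 0-3(w=6) 1-6(w=1) 3-7(w=2)}
step 5: add edge 0-6 (w=7); MST = {0-2(w=4) 0-3(w=6) 0-6(w=7) 1-6(w=1) 3-7(w=2)}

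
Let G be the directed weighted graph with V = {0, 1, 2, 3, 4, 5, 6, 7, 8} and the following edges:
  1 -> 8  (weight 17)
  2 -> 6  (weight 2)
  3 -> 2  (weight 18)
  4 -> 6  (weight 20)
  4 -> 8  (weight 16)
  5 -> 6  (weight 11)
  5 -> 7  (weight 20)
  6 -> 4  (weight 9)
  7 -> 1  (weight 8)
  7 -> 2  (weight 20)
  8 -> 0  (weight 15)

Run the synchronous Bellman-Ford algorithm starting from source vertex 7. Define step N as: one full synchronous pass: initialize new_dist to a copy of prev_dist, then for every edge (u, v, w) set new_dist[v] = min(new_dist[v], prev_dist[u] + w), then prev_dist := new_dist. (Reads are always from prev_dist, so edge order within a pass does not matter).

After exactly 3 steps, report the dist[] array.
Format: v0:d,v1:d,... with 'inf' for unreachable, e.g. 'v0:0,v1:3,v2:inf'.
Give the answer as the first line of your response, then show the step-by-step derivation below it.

v0:40,v1:8,v2:20,v3:inf,v4:31,v5:inf,v6:22,v7:0,v8:25

step 1: dist = v0:inf,v1:8,v2:20,v3:inf,v4:inf,v5:inf,v6:inf,v7:0,v8:inf
step 2: dist = v0:inf,v1:8,v2:20,v3:inf,v4:inf,v5:inf,v6:22,v7:0,v8:25
step 3: dist = v0:40,v1:8,v2:20,v3:inf,v4:31,v5:inf,v6:22,v7:0,v8:25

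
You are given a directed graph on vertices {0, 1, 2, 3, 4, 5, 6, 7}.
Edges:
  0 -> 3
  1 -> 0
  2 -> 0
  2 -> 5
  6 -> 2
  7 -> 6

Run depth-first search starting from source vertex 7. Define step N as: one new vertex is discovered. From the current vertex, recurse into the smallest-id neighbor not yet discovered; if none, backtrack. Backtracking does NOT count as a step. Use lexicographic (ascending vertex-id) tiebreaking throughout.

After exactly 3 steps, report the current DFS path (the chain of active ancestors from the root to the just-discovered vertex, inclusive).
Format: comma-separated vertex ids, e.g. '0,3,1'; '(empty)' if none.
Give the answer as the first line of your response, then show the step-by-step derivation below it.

7,6,2

step 1: discover 7; path=7; order=7
step 2: discover 6; path=7>6; order=7,6
step 3: discover 2; path=7>6>2; order=7,6,2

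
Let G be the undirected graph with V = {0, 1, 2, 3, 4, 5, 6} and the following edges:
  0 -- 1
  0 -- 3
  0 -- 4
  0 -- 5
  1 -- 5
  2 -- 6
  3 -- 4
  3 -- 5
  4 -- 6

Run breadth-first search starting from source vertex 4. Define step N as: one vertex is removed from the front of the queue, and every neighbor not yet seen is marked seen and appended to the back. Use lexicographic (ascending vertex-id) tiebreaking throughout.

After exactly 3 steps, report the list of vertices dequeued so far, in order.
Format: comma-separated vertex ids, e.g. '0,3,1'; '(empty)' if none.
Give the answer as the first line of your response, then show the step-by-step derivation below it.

4,0,3

step 1: dequeue 4; queue=[0,3,6]; order=4
step 2: dequeue 0; queue=[3,6,1,5]; order=4,0
step 3: dequeue 3; queue=[6,1,5]; order=4,0,3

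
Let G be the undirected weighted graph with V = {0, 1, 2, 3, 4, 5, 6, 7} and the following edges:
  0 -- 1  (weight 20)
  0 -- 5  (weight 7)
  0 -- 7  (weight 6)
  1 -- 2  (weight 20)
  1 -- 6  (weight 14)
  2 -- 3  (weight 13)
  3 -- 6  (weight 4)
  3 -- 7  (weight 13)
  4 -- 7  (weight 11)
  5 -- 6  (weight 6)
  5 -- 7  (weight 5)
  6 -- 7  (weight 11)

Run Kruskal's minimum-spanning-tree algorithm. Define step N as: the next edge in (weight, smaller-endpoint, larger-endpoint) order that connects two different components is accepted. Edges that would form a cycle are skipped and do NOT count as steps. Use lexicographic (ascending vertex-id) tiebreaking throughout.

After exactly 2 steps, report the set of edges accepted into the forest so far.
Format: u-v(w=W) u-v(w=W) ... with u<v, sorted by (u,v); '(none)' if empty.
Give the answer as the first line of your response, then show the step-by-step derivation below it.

3-6(w=4) 5-7(w=5)

step 1: add edge 3-6 (w=4); MST = {3-6(w=4)}
step 2: add edge 5-7 (w=5); MST = {3-6(w=4) 5-7(w=5)}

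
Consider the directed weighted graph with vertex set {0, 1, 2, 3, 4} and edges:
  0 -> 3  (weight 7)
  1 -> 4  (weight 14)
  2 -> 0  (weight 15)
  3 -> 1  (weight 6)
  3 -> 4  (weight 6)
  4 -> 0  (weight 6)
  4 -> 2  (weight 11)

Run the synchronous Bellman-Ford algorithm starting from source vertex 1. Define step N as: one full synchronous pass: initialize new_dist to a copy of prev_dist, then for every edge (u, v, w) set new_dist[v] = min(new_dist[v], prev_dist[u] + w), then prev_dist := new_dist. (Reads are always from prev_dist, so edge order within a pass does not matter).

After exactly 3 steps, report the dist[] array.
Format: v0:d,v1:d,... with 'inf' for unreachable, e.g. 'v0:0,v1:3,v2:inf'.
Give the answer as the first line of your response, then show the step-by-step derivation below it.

v0:20,v1:0,v2:25,v3:27,v4:14

step 1: dist = v0:inf,v1:0,v2:inf,v3:inf,v4:14
step 2: dist = v0:20,v1:0,v2:25,v3:inf,v4:14
step 3: dist = v0:20,v1:0,v2:25,v3:27,v4:14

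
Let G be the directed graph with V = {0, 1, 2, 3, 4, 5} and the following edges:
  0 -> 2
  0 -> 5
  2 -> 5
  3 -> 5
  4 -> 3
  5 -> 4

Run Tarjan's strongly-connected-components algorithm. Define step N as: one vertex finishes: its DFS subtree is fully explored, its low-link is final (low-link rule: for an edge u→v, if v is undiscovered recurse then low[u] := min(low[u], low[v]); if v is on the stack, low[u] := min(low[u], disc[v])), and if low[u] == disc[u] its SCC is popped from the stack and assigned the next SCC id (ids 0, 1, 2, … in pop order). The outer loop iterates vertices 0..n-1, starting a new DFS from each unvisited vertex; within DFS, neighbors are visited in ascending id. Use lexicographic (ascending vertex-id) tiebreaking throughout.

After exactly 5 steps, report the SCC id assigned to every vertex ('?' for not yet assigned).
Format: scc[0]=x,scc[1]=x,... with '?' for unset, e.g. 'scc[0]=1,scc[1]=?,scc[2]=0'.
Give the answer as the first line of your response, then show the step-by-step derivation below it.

scc[0]=2,scc[1]=?,scc[2]=1,scc[3]=0,scc[4]=0,scc[5]=0

step 1: low=(low[0]=0,low[1]=?,low[2]=1,low[3]=2,low[4]=3,low[5]=2); scc=(scc[0]=?,scc[1]=?,scc[2]=?,scc[3]=?,scc[4]=?,scc[5]=?)
step 2: low=(low[0]=0,low[1]=?,low[2]=1,low[3]=2,low[4]=2,low[5]=2); scc=(scc[0]=?,scc[1]=?,scc[2]=?,scc[3]=?,scc[4]=?,scc[5]=?)
step 3: low=(low[0]=0,low[1]=?,low[2]=1,low[3]=2,low[4]=2,low[5]=2); scc=(scc[0]=?,scc[1]=?,scc[2]=?,scc[3]=0,scc[4]=0,scc[5]=0)
step 4: low=(low[0]=0,low[1]=?,low[2]=1,low[3]=2,low[4]=2,low[5]=2); scc=(scc[0]=?,scc[1]=?,scc[2]=1,scc[3]=0,scc[4]=0,scc[5]=0)
step 5: low=(low[0]=0,low[1]=?,low[2]=1,low[3]=2,low[4]=2,low[5]=2); scc=(scc[0]=2,scc[1]=?,scc[2]=1,scc[3]=0,scc[4]=0,scc[5]=0)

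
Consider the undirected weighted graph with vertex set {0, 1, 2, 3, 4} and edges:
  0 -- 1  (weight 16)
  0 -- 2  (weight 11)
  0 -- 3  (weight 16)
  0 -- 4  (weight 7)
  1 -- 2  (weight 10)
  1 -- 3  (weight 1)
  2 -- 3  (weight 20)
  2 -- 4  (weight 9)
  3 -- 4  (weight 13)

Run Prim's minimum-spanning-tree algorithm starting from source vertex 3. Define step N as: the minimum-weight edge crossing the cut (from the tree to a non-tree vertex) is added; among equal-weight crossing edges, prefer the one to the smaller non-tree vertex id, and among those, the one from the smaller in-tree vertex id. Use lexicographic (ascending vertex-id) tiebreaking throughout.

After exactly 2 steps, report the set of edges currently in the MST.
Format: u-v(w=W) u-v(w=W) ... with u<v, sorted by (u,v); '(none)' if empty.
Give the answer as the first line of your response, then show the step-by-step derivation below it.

1-2(w=10) 1-3(w=1)

step 1: add edge 1-3 (w=1); MST = {1-3(w=1)}
step 2: add edge 1-2 (w=10); MST = {1-2(w=10) 1-3(w=1)}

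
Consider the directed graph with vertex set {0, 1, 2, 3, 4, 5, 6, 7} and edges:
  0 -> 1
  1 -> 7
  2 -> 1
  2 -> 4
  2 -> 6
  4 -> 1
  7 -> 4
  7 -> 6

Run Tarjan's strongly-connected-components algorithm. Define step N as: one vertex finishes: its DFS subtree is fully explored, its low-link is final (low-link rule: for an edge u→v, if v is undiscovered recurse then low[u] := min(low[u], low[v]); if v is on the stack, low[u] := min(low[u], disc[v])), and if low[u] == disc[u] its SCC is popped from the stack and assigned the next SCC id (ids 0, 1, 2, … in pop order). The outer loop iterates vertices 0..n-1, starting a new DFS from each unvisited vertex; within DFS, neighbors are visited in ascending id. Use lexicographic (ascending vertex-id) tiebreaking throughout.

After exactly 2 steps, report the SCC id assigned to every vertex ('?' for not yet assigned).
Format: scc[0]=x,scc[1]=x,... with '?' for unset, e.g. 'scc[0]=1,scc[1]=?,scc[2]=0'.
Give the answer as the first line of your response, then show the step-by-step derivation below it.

scc[0]=?,scc[1]=?,scc[2]=?,scc[3]=?,scc[4]=?,scc[5]=?,scc[6]=0,scc[7]=?

step 1: low=(low[0]=0,low[1]=1,low[2]=?,low[3]=?,low[4]=1,low[5]=?,low[6]=?,low[7]=2); scc=(scc[0]=?,scc[1]=?,scc[2]=?,scc[3]=?,scc[4]=?,scc[5]=?,scc[6]=?,scc[7]=?)
step 2: low=(low[0]=0,low[1]=1,low[2]=?,low[3]=?,low[4]=1,low[5]=?,low[6]=4,low[7]=1); scc=(scc[0]=?,scc[1]=?,scc[2]=?,scc[3]=?,scc[4]=?,scc[5]=?,scc[6]=0,scc[7]=?)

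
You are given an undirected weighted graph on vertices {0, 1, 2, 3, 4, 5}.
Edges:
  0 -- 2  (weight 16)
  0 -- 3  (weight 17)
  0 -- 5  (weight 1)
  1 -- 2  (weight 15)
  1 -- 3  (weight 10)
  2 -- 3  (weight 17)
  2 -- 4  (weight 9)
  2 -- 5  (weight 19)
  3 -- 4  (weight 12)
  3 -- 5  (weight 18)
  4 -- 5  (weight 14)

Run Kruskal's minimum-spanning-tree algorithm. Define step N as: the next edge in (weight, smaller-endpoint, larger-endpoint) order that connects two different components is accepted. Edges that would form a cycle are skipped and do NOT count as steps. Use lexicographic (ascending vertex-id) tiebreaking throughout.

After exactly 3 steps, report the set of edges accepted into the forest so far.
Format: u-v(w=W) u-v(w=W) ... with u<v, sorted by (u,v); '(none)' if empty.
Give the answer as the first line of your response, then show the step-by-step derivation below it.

0-5(w=1) 1-3(w=10) 2-4(w=9)

step 1: add edge 0-5 (w=1); MST = {0-5(w=1)}
step 2: add edge 2-4 (w=9); MST = {0-5(w=1) 2-4(w=9)}
step 3: add edge 1-3 (w=10); MST = {0-5(w=1) 1-3(w=10) 2-4(w=9)}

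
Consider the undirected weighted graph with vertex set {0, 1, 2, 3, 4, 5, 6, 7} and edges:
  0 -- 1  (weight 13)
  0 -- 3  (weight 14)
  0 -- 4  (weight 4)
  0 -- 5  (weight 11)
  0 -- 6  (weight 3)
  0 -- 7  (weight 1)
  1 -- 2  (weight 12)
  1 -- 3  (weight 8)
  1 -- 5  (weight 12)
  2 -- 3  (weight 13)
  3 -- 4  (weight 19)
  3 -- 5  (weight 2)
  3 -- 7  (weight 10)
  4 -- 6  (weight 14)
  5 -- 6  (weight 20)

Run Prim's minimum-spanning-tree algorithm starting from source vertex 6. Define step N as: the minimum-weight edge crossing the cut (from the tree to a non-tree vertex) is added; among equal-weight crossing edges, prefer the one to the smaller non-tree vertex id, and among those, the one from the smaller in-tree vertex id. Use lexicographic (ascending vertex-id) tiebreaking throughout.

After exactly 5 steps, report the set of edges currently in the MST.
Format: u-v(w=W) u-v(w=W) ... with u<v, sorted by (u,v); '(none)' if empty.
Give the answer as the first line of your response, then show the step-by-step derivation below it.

0-4(w=4) 0-6(w=3) 0-7(w=1) 3-5(w=2) 3-7(w=10)

step 1: add edge 0-6 (w=3); MST = {0-6(w=3)}
step 2: add edge 0-7 (w=1); MST = {0-6(w=3) 0-7(w=1)}
step 3: add edge 0-4 (w=4); MST = {0-4(w=4) 0-6(w=3) 0-7(w=1)}
step 4: add edge 3-7 (w=10); MST = {0-4(w=4) 0-6(w=3) 0-7(w=1) 3-7(w=10)}
step 5: add edge 3-5 (w=2); MST = {0-4(w=4) 0-6(w=3) 0-7(w=1) 3-5(w=2) 3-7(w=10)}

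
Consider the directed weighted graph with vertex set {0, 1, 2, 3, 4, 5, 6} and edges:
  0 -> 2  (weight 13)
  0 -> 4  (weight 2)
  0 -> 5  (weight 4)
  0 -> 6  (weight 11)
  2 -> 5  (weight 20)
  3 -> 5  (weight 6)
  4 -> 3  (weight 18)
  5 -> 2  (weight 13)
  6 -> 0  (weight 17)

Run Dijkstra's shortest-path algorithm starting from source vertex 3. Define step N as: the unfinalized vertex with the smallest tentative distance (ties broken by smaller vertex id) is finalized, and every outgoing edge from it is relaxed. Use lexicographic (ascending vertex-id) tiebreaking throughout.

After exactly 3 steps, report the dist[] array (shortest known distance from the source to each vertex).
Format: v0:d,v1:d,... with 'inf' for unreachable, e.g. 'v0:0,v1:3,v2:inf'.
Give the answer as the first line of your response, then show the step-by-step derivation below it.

v0:inf,v1:inf,v2:19,v3:0,v4:inf,v5:6,v6:inf

step 1: dist = v0:inf,v1:inf,v2:inf,v3:0,v4:inf,v5:6,v6:inf
step 2: dist = v0:inf,v1:inf,v2:19,v3:0,v4:inf,v5:6,v6:inf
step 3: dist = v0:inf,v1:inf,v2:19,v3:0,v4:inf,v5:6,v6:inf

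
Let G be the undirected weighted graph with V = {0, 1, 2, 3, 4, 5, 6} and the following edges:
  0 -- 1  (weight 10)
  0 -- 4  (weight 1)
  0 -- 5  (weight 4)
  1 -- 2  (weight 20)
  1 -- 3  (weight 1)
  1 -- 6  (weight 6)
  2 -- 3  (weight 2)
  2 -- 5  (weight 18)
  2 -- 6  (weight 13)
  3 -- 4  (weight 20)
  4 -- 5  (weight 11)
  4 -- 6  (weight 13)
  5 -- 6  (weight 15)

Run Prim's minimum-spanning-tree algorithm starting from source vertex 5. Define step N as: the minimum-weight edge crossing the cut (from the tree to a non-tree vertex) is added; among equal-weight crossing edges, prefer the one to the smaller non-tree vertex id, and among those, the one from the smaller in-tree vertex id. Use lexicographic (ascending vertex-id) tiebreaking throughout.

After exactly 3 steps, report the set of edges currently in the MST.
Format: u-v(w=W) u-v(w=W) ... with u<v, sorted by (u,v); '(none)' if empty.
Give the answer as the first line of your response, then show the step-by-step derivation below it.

0-1(w=10) 0-4(w=1) 0-5(w=4)

step 1: add edge 0-5 (w=4); MST = {0-5(w=4)}
step 2: add edge 0-4 (w=1); MST = {0-4(w=1) 0-5(w=4)}
step 3: add edge 0-1 (w=10); MST = {0-1(w=10) 0-4(w=1) 0-5(w=4)}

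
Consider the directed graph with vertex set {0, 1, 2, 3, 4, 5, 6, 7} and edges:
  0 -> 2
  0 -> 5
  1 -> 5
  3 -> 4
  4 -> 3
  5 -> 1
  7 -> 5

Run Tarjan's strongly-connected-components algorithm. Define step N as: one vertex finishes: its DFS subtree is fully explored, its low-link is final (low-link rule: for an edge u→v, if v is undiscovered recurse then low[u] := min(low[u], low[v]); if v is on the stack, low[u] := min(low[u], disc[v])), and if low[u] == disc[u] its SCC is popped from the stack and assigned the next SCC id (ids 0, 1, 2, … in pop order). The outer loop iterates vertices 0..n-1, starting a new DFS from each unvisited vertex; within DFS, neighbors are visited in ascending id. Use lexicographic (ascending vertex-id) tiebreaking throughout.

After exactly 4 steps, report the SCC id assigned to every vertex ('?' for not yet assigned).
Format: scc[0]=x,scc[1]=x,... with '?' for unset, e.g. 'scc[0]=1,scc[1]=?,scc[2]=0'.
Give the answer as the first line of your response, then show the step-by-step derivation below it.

scc[0]=2,scc[1]=1,scc[2]=0,scc[3]=?,scc[4]=?,scc[5]=1,scc[6]=?,scc[7]=?

step 1: low=(low[0]=0,low[1]=?,low[2]=1,low[3]=?,low[4]=?,low[5]=?,low[6]=?,low[7]=?); scc=(scc[0]=?,scc[1]=?,scc[2]=0,scc[3]=?,scc[4]=?,scc[5]=?,scc[6]=?,scc[7]=?)
step 2: low=(low[0]=0,low[1]=2,low[2]=1,low[3]=?,low[4]=?,low[5]=2,low[6]=?,low[7]=?); scc=(scc[0]=?,scc[1]=?,scc[2]=0,scc[3]=?,scc[4]=?,scc[5]=?,scc[6]=?,scc[7]=?)
step 3: low=(low[0]=0,low[1]=2,low[2]=1,low[3]=?,low[4]=?,low[5]=2,low[6]=?,low[7]=?); scc=(scc[0]=?,scc[1]=1,scc[2]=0,scc[3]=?,scc[4]=?,scc[5]=1,scc[6]=?,scc[7]=?)
step 4: low=(low[0]=0,low[1]=2,low[2]=1,low[3]=?,low[4]=?,low[5]=2,low[6]=?,low[7]=?); scc=(scc[0]=2,scc[1]=1,scc[2]=0,scc[3]=?,scc[4]=?,scc[5]=1,scc[6]=?,scc[7]=?)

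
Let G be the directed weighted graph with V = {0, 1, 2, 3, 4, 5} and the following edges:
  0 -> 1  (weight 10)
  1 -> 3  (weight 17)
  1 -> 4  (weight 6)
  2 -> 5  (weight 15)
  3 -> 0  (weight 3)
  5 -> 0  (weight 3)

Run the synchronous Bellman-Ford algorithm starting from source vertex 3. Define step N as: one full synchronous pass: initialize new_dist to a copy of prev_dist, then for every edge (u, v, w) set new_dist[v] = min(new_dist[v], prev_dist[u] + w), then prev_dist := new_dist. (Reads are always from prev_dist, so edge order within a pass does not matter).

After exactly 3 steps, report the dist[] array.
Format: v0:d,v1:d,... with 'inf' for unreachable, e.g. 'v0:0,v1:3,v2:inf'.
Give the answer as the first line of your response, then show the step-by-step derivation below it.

v0:3,v1:13,v2:inf,v3:0,v4:19,v5:inf

step 1: dist = v0:3,v1:inf,v2:inf,v3:0,v4:inf,v5:inf
step 2: dist = v0:3,v1:13,v2:inf,v3:0,v4:inf,v5:inf
step 3: dist = v0:3,v1:13,v2:inf,v3:0,v4:19,v5:inf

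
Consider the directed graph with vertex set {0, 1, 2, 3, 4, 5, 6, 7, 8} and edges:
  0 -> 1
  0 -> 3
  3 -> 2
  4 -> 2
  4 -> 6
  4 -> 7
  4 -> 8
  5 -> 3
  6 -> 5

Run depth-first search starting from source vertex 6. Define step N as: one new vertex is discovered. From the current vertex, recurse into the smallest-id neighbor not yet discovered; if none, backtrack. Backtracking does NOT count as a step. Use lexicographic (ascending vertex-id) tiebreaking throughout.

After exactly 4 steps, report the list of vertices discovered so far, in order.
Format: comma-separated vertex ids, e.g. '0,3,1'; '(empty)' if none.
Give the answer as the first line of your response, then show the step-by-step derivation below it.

6,5,3,2

step 1: discover 6; path=6; order=6
step 2: discover 5; path=6>5; order=6,5
step 3: discover 3; path=6>5>3; order=6,5,3
step 4: discover 2; path=6>5>3>2; order=6,5,3,2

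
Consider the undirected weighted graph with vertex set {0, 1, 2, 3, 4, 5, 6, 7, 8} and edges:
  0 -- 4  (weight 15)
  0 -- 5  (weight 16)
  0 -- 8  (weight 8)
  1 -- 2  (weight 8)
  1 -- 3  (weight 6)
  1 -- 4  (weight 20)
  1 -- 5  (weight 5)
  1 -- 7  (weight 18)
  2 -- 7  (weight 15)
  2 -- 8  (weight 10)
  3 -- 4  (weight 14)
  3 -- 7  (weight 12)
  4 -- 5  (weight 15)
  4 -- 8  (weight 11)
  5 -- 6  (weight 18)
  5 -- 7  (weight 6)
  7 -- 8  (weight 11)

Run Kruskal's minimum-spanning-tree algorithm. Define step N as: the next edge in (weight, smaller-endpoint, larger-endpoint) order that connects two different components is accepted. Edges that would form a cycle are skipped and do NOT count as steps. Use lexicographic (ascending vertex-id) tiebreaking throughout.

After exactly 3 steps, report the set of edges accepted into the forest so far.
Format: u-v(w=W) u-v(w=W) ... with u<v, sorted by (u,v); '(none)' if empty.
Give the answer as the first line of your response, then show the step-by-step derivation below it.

1-3(w=6) 1-5(w=5) 5-7(w=6)

step 1: add edge 1-5 (w=5); MST = {1-5(w=5)}
step 2: add edge 1-3 (w=6); MST = {1-3(w=6) 1-5(w=5)}
step 3: add edge 5-7 (w=6); MST = {1-3(w=6) 1-5(w=5) 5-7(w=6)}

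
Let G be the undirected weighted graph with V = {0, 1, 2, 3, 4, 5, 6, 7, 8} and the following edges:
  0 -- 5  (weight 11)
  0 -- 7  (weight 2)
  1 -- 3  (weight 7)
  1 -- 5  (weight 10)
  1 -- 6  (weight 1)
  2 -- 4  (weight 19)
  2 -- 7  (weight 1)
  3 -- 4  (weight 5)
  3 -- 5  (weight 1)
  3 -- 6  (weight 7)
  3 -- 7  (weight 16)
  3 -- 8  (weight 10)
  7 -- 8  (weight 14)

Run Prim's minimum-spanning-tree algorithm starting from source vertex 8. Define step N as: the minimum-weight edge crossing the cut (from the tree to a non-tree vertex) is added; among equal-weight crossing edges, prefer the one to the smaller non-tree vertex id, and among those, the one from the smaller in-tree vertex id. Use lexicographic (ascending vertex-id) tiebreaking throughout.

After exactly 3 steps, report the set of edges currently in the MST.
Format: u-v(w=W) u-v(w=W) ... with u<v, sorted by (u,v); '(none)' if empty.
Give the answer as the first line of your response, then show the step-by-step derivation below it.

3-4(w=5) 3-5(w=1) 3-8(w=10)

step 1: add edge 3-8 (w=10); MST = {3-8(w=10)}
step 2: add edge 3-5 (w=1); MST = {3-5(w=1) 3-8(w=10)}
step 3: add edge 3-4 (w=5); MST = {3-4(w=5) 3-5(w=1) 3-8(w=10)}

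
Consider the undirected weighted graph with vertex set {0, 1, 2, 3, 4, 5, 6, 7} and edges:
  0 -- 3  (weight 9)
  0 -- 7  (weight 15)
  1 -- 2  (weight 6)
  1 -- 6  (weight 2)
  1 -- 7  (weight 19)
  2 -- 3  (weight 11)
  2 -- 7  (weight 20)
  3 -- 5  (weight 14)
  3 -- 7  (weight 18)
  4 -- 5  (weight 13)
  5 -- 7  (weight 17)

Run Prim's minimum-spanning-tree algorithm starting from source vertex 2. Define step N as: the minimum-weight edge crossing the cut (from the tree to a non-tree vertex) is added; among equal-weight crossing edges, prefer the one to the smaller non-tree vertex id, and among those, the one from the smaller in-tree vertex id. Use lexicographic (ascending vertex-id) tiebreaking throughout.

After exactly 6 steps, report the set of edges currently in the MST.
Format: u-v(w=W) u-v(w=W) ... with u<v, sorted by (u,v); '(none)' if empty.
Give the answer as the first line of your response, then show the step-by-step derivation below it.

0-3(w=9) 1-2(w=6) 1-6(w=2) 2-3(w=11) 3-5(w=14) 4-5(w=13)

step 1: add edge 1-2 (w=6); MST = {1-2(w=6)}
step 2: add edge 1-6 (w=2); MST = {1-2(w=6) 1-6(w=2)}
step 3: add edge 2-3 (w=11); MST = {1-2(w=6) 1-6(w=2) 2-3(w=11)}
step 4: add edge 0-3 (w=9); MST = {0-3(w=9) 1-2(w=6) 1-6(w=2) 2-3(w=11)}
step 5: add edge 3-5 (w=14); MST = {0-3(w=9) 1-2(w=6) 1-6(w=2) 2-3(w=11) 3-5(w=14)}
step 6: add edge 4-5 (w=13); MST = {0-3(w=9) 1-2(w=6) 1-6(w=2) 2-3(w=11) 3-5(w=14) 4-5(w=13)}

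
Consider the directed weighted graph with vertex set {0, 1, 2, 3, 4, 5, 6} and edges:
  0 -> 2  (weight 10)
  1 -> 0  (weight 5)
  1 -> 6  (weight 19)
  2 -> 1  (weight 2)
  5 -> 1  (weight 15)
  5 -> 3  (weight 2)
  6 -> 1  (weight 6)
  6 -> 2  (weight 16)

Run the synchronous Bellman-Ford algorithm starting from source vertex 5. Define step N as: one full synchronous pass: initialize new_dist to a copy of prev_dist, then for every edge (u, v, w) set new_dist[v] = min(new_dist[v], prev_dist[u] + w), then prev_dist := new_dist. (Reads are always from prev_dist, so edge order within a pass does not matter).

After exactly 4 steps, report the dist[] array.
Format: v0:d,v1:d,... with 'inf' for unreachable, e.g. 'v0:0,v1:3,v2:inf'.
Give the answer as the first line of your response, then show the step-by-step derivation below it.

v0:20,v1:15,v2:30,v3:2,v4:inf,v5:0,v6:34

step 1: dist = v0:inf,v1:15,v2:inf,v3:2,v4:inf,v5:0,v6:inf
step 2: dist = v0:20,v1:15,v2:inf,v3:2,v4:inf,v5:0,v6:34
step 3: dist = v0:20,v1:15,v2:30,v3:2,v4:inf,v5:0,v6:34
step 4: dist = v0:20,v1:15,v2:30,v3:2,v4:inf,v5:0,v6:34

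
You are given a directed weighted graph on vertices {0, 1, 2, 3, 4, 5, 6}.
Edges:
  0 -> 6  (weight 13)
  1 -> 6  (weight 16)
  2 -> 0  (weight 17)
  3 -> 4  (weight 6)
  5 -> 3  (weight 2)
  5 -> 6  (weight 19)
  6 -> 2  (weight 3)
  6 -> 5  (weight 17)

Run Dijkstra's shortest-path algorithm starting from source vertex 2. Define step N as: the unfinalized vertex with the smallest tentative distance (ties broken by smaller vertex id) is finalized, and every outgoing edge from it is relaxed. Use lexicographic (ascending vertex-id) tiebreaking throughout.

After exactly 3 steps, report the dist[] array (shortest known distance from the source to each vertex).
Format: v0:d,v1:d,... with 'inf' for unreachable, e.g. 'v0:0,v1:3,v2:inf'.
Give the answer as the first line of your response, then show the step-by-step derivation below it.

v0:17,v1:inf,v2:0,v3:inf,v4:inf,v5:47,v6:30

step 1: dist = v0:17,v1:inf,v2:0,v3:inf,v4:inf,v5:inf,v6:inf
step 2: dist = v0:17,v1:inf,v2:0,v3:inf,v4:inf,v5:inf,v6:30
step 3: dist = v0:17,v1:inf,v2:0,v3:inf,v4:inf,v5:47,v6:30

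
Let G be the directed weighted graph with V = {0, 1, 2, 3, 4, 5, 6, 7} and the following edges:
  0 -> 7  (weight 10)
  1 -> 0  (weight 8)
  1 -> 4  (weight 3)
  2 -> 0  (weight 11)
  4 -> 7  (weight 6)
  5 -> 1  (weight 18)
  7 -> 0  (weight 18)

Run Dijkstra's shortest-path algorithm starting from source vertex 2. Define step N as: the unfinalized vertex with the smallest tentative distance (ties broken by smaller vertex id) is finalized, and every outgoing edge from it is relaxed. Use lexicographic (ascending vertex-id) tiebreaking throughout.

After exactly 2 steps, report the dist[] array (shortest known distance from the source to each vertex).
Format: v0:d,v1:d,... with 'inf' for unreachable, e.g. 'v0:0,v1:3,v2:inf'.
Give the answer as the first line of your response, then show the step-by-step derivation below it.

v0:11,v1:inf,v2:0,v3:inf,v4:inf,v5:inf,v6:inf,v7:21

step 1: dist = v0:11,v1:inf,v2:0,v3:inf,v4:inf,v5:inf,v6:inf,v7:inf
step 2: dist = v0:11,v1:inf,v2:0,v3:inf,v4:inf,v5:inf,v6:inf,v7:21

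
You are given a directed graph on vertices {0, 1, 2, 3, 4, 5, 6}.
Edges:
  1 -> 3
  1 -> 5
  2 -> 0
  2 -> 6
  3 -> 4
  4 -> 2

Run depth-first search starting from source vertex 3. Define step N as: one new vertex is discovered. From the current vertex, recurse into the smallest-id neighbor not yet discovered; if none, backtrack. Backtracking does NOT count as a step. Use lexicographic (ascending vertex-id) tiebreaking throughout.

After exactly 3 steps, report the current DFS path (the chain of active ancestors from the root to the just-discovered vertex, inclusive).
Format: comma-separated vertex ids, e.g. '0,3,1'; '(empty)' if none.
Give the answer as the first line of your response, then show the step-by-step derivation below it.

3,4,2

step 1: discover 3; path=3; order=3
step 2: discover 4; path=3>4; order=3,4
step 3: discover 2; path=3>4>2; order=3,4,2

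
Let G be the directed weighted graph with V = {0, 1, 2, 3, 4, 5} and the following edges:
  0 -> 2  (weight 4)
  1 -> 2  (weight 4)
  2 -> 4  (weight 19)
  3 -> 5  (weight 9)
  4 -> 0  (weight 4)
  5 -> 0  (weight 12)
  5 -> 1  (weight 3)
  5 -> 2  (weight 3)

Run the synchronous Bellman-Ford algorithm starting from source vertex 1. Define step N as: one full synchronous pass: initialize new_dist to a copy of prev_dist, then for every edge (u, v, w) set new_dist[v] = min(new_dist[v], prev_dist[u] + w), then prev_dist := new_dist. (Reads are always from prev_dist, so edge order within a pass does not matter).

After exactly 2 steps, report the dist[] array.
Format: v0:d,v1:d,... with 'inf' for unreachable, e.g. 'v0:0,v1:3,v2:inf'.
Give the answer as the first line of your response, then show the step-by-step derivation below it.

v0:inf,v1:0,v2:4,v3:inf,v4:23,v5:inf

step 1: dist = v0:inf,v1:0,v2:4,v3:inf,v4:inf,v5:inf
step 2: dist = v0:inf,v1:0,v2:4,v3:inf,v4:23,v5:inf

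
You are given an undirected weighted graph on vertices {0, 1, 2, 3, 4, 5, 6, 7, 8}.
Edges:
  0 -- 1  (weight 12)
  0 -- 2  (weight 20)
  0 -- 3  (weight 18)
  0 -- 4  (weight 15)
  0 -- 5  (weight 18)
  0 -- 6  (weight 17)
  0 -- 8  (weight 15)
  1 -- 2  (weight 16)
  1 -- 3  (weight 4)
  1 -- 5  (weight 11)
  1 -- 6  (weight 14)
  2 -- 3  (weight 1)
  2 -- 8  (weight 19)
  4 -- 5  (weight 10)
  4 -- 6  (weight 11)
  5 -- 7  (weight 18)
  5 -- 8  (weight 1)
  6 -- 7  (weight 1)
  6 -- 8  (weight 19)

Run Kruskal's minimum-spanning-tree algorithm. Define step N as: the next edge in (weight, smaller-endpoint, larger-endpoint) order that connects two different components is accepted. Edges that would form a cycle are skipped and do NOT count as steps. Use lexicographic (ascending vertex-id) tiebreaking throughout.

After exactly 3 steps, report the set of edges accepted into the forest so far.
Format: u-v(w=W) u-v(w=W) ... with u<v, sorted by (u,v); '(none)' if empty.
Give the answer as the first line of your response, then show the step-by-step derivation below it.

2-3(w=1) 5-8(w=1) 6-7(w=1)

step 1: add edge 2-3 (w=1); MST = {2-3(w=1)}
step 2: add edge 5-8 (w=1); MST = {2-3(w=1) 5-8(w=1)}
step 3: add edge 6-7 (w=1); MST = {2-3(w=1) 5-8(w=1) 6-7(w=1)}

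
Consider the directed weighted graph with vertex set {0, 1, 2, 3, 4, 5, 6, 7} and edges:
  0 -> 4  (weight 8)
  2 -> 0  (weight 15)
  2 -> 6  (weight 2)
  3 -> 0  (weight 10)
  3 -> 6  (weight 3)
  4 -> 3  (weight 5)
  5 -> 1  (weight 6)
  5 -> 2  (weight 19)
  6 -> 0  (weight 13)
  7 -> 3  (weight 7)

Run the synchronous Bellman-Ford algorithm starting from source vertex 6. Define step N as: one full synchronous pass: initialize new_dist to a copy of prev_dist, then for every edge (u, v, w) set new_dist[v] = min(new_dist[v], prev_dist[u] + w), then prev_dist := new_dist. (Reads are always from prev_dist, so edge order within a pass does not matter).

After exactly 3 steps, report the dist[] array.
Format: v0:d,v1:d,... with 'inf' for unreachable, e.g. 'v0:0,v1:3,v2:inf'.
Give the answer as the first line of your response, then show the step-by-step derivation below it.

v0:13,v1:inf,v2:inf,v3:26,v4:21,v5:inf,v6:0,v7:inf

step 1: dist = v0:13,v1:inf,v2:inf,v3:inf,v4:inf,v5:inf,v6:0,v7:inf
step 2: dist = v0:13,v1:inf,v2:inf,v3:inf,v4:21,v5:inf,v6:0,v7:inf
step 3: dist = v0:13,v1:inf,v2:inf,v3:26,v4:21,v5:inf,v6:0,v7:inf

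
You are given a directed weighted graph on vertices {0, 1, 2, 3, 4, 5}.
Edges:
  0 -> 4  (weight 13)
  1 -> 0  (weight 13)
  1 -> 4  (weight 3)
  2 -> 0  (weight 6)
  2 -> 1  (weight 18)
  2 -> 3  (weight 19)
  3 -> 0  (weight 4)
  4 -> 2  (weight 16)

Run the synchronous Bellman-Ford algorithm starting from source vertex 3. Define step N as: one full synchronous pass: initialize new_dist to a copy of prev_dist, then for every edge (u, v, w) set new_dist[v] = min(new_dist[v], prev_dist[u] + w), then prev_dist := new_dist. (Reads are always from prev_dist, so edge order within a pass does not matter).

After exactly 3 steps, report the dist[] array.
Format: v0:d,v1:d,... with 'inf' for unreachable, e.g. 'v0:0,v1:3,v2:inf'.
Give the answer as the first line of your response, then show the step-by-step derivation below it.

v0:4,v1:inf,v2:33,v3:0,v4:17,v5:inf

step 1: dist = v0:4,v1:inf,v2:inf,v3:0,v4:inf,v5:inf
step 2: dist = v0:4,v1:inf,v2:inf,v3:0,v4:17,v5:inf
step 3: dist = v0:4,v1:inf,v2:33,v3:0,v4:17,v5:inf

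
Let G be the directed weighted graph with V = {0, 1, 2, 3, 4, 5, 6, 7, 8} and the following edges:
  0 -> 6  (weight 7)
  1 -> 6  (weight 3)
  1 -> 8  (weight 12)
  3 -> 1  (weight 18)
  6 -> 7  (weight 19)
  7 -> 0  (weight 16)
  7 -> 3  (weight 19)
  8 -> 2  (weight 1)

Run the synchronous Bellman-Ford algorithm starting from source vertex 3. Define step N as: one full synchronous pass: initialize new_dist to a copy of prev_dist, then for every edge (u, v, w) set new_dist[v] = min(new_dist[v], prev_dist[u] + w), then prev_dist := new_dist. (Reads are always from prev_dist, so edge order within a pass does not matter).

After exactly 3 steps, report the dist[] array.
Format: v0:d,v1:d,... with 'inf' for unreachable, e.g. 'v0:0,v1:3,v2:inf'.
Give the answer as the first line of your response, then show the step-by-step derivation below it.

v0:inf,v1:18,v2:31,v3:0,v4:inf,v5:inf,v6:21,v7:40,v8:30

step 1: dist = v0:inf,v1:18,v2:inf,v3:0,v4:inf,v5:inf,v6:inf,v7:inf,v8:inf
step 2: dist = v0:inf,v1:18,v2:inf,v3:0,v4:inf,v5:inf,v6:21,v7:inf,v8:30
step 3: dist = v0:inf,v1:18,v2:31,v3:0,v4:inf,v5:inf,v6:21,v7:40,v8:30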